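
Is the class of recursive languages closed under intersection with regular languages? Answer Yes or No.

A regular language is decidable (simulate its DFA), so run that check and the decider for L and accept iff both accept; everything halts.
So the recursive languages are closed under intersection with a regular language.

Yes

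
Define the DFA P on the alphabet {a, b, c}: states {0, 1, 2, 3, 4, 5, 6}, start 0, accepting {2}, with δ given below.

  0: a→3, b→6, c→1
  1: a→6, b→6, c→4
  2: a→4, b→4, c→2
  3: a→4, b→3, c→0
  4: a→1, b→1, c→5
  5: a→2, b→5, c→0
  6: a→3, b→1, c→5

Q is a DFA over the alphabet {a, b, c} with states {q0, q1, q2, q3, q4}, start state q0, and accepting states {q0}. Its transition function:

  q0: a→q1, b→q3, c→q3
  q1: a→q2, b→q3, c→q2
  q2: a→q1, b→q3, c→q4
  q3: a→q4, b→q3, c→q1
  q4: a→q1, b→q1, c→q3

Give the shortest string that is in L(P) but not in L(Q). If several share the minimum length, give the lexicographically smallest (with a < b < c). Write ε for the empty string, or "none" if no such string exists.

bca

The string bca is accepted by P but not by Q.
No shorter string lies in the difference, and bca is the lexicographically first length-3 string in L(P) \ L(Q).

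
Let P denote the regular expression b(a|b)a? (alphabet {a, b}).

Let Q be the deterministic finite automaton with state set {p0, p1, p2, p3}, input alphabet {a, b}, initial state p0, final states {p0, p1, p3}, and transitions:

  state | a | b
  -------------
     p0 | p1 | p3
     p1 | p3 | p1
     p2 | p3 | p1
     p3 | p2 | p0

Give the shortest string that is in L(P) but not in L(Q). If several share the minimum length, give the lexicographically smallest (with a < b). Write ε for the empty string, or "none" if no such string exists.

ba

The string ba is accepted by P but not by Q.
No shorter string lies in the difference, and ba is the lexicographically first length-2 string in L(P) \ L(Q).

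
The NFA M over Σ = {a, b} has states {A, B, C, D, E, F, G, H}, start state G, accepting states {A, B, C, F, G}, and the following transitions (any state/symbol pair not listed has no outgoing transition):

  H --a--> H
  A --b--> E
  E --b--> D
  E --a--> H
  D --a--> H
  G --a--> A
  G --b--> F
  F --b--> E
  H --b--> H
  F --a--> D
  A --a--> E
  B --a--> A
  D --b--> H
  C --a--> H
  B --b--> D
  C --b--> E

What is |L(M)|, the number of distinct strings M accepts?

3

The useful subgraph on states {A, F, G} is acyclic, so L(M) is finite; the longest accepting path visits 2 useful states, giving maximum string length 1.
Counting accepting paths from G by length: 1 of length 0, 2 of length 1. Total 3.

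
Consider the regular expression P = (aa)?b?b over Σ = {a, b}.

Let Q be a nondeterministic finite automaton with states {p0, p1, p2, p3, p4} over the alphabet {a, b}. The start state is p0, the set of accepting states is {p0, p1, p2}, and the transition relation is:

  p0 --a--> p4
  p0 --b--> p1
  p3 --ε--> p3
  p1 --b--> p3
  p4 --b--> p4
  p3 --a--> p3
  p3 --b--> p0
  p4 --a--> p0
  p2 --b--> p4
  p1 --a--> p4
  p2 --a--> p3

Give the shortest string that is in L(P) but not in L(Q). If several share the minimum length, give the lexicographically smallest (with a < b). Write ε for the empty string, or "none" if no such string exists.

The string bb is accepted by P but not by Q.
No shorter string lies in the difference, and bb is the lexicographically first length-2 string in L(P) \ L(Q).

bb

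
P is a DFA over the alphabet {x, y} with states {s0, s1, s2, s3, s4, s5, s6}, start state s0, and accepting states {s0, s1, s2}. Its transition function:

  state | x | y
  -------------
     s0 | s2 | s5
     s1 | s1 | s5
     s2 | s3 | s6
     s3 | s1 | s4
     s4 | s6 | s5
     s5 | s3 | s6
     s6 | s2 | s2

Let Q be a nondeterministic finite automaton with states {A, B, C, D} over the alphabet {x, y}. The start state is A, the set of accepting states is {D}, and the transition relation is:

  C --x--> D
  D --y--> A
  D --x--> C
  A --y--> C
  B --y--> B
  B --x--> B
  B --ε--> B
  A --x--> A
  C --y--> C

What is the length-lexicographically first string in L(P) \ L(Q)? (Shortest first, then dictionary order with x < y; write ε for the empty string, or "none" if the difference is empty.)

The empty string ε is accepted by P but not by Q.
Since ε is the unique shortest string, it is the required witness.

ε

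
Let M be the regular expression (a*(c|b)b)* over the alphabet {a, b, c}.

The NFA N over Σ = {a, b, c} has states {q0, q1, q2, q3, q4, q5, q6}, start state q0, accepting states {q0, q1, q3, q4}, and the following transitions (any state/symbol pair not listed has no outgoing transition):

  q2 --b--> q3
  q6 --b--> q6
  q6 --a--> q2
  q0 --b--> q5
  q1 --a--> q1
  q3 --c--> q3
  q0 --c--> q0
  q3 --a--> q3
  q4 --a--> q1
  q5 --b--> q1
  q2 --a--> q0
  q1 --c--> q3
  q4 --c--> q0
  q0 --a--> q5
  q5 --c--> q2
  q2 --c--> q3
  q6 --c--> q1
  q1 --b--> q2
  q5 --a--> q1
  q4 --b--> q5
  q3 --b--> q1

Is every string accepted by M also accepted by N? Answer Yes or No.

The string cb is in L(M) but not in L(N).
So L(M) ⊄ L(N).

No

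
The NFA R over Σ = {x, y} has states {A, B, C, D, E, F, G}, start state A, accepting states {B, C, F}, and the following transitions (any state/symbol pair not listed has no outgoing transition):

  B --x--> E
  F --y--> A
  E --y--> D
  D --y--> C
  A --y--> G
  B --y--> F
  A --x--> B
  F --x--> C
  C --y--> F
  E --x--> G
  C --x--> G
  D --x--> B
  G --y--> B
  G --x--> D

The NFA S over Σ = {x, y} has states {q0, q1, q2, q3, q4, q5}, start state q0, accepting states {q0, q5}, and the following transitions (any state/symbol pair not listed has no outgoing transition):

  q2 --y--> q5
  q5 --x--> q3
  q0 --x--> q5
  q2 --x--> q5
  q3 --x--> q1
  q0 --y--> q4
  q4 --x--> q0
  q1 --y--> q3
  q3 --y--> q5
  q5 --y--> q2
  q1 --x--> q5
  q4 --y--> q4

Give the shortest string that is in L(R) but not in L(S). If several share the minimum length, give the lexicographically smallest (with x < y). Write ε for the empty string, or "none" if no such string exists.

xy

The string xy is accepted by R but not by S.
No shorter string lies in the difference, and xy is the lexicographically first length-2 string in L(R) \ L(S).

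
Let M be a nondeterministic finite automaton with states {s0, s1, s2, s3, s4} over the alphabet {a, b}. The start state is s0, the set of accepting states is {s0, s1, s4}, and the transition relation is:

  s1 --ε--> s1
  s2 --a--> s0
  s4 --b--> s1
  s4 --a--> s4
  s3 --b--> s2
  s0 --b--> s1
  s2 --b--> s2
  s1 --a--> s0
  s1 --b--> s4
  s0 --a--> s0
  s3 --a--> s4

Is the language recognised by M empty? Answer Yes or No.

No

The empty string ε is accepted: the run s0 ends in the accepting state s0.
Since at least one string is accepted, L(M) is not empty.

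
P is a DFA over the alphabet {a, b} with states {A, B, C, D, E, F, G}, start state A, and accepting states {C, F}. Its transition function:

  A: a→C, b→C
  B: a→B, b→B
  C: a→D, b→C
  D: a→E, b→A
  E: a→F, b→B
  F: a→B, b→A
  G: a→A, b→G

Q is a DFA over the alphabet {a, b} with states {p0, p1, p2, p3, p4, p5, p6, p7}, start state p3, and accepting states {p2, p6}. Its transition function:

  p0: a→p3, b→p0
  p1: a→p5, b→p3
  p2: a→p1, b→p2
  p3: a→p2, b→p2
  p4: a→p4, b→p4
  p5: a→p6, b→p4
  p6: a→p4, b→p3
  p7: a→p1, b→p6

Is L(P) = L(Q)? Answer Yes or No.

Yes

Exploring the product automaton P × Q from the start pair (A, p3), following both machines on each input symbol, reaches 6 state pairs: (A, p3), (C, p2), (D, p1), (E, p5), (F, p6), (B, p4).
P accepts in {C, F} and Q accepts in {p2, p6}. In every reachable pair the two components are either both accepting — (C, p2), (F, p6) — or both non-accepting, so no string is accepted by exactly one of the machines: L(P) \ L(Q) and L(Q) \ L(P) are both empty.
Hence every string is accepted by P iff it is accepted by Q, and the two languages coincide.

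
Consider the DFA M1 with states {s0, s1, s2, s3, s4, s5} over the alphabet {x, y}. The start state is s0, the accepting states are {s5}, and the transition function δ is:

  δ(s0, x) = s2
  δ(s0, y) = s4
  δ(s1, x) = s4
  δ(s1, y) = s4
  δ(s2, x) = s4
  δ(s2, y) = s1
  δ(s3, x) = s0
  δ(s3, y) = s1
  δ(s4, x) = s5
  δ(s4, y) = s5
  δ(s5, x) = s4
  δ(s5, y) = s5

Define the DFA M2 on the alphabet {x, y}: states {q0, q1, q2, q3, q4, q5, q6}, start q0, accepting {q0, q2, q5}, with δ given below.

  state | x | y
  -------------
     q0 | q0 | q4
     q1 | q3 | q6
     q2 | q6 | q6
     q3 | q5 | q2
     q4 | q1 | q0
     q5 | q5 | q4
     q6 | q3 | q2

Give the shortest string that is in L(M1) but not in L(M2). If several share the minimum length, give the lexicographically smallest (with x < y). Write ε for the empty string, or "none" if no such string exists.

yx

The string yx is accepted by M1 but not by M2.
No shorter string lies in the difference, and yx is the lexicographically first length-2 string in L(M1) \ L(M2).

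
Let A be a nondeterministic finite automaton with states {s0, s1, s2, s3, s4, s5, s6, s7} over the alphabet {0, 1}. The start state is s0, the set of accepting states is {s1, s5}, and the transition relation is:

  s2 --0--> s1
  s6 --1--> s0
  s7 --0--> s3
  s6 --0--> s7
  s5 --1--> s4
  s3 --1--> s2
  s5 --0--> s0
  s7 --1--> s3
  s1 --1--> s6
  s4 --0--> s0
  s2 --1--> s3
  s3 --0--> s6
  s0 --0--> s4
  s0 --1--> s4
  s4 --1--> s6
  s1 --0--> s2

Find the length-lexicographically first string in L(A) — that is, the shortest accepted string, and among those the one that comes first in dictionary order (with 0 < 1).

A breadth-first search from s0 reaches an accepting state first via the path s0 → s4 → s6 → s7 → s3 → s2 → s1 on input 010010.
No string of length < 6 is accepted (BFS exhausts all shorter strings without reaching an accepting state), and 010010 is the lexicographically least accepting string of length 6.

010010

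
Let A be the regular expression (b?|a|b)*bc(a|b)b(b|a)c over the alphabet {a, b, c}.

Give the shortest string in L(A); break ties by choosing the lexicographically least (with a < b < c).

bcabac

By inspection of the expression, no string of length less than 6 matches, and bcabac is the lexicographically first match of length 6.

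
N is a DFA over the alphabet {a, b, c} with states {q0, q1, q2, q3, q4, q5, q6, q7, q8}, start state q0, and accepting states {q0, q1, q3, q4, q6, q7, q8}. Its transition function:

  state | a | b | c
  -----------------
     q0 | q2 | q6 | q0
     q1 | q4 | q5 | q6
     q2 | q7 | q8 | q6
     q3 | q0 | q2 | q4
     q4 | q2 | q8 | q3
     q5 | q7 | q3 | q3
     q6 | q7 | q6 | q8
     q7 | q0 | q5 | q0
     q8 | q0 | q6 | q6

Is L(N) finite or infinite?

State q0 is reachable from the start and can reach an accepting state, and it lies on the cycle q0 → q0.
Traversing that cycle any number of times yields accepted strings of unbounded length, so the language is infinite.

infinite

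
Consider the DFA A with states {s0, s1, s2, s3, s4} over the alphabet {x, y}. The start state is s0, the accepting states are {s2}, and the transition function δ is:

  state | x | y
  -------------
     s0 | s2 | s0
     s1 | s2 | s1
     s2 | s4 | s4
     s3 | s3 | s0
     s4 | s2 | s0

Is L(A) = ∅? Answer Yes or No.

The string x is accepted: the run s0 → s2 ends in the accepting state s2.
Since at least one string is accepted, L(A) is not empty.

No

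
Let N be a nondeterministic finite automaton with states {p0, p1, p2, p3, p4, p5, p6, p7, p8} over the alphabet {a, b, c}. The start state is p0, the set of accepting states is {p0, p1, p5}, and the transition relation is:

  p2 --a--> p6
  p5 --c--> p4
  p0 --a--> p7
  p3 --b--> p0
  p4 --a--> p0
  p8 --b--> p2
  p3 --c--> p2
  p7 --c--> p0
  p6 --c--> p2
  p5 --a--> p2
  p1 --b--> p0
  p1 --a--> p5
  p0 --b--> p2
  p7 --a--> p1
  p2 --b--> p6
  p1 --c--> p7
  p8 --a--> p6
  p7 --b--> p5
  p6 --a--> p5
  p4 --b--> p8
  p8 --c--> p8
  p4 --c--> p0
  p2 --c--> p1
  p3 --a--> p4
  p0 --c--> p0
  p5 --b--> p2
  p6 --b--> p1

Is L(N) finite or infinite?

State p0 is reachable from the start and can reach an accepting state, and it lies on the cycle p0 → p0.
Traversing that cycle any number of times yields accepted strings of unbounded length, so the language is infinite.

infinite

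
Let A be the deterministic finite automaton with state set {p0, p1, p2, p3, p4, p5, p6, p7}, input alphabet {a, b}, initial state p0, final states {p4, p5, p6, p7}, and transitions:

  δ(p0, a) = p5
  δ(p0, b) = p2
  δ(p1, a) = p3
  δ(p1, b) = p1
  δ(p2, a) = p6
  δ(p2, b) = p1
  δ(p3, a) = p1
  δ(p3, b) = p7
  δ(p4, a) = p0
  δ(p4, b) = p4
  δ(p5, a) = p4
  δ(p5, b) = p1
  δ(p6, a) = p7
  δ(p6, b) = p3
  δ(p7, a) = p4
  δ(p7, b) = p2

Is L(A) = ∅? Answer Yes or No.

No

The string a is accepted: the run p0 → p5 ends in the accepting state p5.
Since at least one string is accepted, L(A) is not empty.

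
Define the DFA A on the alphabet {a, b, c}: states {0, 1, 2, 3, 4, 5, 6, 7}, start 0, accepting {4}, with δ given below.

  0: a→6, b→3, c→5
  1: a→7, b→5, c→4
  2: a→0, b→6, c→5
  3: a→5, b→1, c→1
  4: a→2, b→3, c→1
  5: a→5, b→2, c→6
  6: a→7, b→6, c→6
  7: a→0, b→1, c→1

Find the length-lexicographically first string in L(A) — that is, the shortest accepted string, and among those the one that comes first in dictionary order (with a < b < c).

A breadth-first search from 0 reaches an accepting state first via the path 0 → 3 → 1 → 4 on input bbc.
No string of length < 3 is accepted (BFS exhausts all shorter strings without reaching an accepting state), and bbc is the lexicographically least accepting string of length 3.

bbc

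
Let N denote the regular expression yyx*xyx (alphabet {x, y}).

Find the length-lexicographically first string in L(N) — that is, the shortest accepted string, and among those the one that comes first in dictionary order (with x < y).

By inspection of the expression, no string of length less than 5 matches, and yyxyx is the lexicographically first match of length 5.

yyxyx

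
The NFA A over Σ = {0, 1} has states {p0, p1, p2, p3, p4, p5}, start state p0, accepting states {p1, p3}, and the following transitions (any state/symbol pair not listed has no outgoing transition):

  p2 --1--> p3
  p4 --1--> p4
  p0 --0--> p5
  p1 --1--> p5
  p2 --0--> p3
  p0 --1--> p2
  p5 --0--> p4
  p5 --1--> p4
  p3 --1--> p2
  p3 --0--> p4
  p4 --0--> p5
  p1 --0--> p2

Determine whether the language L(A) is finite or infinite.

State p2 is reachable from the start and can reach an accepting state, and it lies on the cycle p2 → p3 → p2.
Traversing that cycle any number of times yields accepted strings of unbounded length, so the language is infinite.

infinite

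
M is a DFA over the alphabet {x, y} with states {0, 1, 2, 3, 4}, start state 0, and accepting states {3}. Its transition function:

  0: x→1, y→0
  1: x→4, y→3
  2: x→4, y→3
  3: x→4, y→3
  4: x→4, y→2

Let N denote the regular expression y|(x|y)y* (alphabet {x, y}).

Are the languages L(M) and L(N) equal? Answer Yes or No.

The string yxy is accepted by M but rejected by N.
So L(M) ≠ L(N).

No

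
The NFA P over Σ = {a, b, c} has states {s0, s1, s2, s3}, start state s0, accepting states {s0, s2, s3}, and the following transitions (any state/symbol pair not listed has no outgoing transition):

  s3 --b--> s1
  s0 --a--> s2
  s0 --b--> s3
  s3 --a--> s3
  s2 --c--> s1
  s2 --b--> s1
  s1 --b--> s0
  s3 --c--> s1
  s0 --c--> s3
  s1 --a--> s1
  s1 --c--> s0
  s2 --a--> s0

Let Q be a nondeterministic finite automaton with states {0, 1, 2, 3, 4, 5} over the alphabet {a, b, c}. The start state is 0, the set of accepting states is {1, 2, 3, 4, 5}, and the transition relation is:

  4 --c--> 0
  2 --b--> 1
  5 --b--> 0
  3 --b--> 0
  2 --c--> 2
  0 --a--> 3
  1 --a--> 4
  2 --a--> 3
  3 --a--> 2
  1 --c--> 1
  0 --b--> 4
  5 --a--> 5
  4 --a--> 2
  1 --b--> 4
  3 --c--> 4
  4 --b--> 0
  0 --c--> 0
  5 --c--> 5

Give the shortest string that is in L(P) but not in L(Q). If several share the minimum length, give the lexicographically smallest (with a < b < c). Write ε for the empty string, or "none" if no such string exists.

ε

The empty string ε is accepted by P but not by Q.
Since ε is the unique shortest string, it is the required witness.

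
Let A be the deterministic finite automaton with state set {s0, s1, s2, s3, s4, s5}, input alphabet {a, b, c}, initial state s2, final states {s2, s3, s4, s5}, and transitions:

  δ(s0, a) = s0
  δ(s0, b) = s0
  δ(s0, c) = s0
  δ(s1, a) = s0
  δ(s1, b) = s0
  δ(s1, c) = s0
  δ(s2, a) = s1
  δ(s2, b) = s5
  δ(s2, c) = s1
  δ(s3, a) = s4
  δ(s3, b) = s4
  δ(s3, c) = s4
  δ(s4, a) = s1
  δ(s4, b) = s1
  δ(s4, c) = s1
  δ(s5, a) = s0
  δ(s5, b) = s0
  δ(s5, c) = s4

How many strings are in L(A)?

3

The useful subgraph on states {s2, s4, s5} is acyclic, so L(A) is finite; the longest accepting path visits 3 useful states, giving maximum string length 2.
Counting accepting paths from s2 by length: 1 of length 0, 1 of length 1, 1 of length 2. Total 3.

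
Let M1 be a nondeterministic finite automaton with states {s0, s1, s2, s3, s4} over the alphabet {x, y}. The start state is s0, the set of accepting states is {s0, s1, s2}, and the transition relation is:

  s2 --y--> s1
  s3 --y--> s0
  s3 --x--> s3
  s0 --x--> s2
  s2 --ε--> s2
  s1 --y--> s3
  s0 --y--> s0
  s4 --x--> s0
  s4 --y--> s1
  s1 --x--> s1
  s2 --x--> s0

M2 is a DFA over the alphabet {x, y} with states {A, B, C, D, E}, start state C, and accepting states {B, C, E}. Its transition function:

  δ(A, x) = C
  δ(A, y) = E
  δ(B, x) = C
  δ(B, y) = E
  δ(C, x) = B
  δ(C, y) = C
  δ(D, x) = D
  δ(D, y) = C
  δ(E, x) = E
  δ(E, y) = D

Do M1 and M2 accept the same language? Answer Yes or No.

Yes

Exploring the product automaton M1 × M2 from the start pair (s0, C), following both machines on each input symbol, reaches 4 state pairs: (s0, C), (s2, B), (s1, E), (s3, D).
M1 accepts in {s0, s1, s2} and M2 accepts in {B, C, E}. In every reachable pair the two components are either both accepting — (s0, C), (s2, B), (s1, E) — or both non-accepting, so no string is accepted by exactly one of the machines: L(M1) \ L(M2) and L(M2) \ L(M1) are both empty.
Hence every string is accepted by M1 iff it is accepted by M2, and the two languages coincide.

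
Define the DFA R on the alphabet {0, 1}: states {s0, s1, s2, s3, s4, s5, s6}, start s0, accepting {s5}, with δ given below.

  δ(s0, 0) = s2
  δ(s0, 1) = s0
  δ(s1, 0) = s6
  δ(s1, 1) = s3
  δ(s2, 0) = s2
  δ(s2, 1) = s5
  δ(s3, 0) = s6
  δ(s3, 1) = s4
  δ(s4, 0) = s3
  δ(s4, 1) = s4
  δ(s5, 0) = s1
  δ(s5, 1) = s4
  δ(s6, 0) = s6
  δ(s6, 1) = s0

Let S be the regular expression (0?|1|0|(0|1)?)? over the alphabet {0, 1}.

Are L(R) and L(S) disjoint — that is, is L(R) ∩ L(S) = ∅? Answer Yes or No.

Converting the expression S to a DFA (subset construction, then merging equivalent states) gives the minimal DFA with states {r0, r1, r2}, start state r0, accepting states {r0, r1} and transitions r0: 0→r1, 1→r1; r1: 0→r2, 1→r2; r2: 0→r2, 1→r2.
Exploring the product automaton R × S from the start pair (s0, r0), following both machines on each input symbol, reaches 10 state pairs: (s0, r0), (s2, r1), (s0, r1), (s2, r2), (s5, r2), (s0, r2), (s1, r2), (s4, r2), (s6, r2), (s3, r2).
R accepts in {s5} and S accepts in {r0, r1}; no reachable pair has both components accepting, so no string drives both machines to acceptance simultaneously and L(R) ∩ L(S) = ∅.
So no string is accepted by both, and the intersection is empty.

Yes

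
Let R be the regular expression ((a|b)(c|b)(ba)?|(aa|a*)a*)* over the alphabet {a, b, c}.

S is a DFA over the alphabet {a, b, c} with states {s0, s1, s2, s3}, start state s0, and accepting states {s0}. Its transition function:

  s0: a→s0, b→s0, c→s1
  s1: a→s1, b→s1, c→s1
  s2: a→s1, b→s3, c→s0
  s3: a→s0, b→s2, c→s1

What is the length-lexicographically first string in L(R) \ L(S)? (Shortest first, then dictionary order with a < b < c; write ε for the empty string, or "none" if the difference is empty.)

ac

The string ac is accepted by R but not by S.
No shorter string lies in the difference, and ac is the lexicographically first length-2 string in L(R) \ L(S).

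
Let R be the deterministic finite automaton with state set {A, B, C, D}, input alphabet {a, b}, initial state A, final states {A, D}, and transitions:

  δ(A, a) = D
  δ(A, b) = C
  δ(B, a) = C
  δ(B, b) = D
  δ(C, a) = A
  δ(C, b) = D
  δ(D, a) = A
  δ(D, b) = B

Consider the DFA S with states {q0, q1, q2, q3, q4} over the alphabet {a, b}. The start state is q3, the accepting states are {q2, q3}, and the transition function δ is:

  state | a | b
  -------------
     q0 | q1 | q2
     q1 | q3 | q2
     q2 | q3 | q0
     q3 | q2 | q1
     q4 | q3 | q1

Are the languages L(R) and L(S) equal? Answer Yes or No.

Yes

Exploring the product automaton R × S from the start pair (A, q3), following both machines on each input symbol, reaches 4 state pairs: (A, q3), (D, q2), (C, q1), (B, q0).
R accepts in {A, D} and S accepts in {q2, q3}. In every reachable pair the two components are either both accepting — (A, q3), (D, q2) — or both non-accepting, so no string is accepted by exactly one of the machines: L(R) \ L(S) and L(S) \ L(R) are both empty.
Hence every string is accepted by R iff it is accepted by S, and the two languages coincide.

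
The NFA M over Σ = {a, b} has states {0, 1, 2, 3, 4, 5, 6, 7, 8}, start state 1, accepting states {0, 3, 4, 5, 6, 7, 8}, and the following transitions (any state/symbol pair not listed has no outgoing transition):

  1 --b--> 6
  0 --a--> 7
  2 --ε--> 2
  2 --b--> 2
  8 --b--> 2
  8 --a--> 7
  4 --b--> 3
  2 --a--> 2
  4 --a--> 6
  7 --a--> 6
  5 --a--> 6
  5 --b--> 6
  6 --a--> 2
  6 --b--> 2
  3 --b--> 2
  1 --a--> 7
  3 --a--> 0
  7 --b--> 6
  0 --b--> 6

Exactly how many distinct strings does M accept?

4

The useful subgraph on states {1, 6, 7} is acyclic, so L(M) is finite; the longest accepting path visits 3 useful states, giving maximum string length 2.
Counting accepting paths from 1 by length: 2 of length 1, 2 of length 2. Total 4.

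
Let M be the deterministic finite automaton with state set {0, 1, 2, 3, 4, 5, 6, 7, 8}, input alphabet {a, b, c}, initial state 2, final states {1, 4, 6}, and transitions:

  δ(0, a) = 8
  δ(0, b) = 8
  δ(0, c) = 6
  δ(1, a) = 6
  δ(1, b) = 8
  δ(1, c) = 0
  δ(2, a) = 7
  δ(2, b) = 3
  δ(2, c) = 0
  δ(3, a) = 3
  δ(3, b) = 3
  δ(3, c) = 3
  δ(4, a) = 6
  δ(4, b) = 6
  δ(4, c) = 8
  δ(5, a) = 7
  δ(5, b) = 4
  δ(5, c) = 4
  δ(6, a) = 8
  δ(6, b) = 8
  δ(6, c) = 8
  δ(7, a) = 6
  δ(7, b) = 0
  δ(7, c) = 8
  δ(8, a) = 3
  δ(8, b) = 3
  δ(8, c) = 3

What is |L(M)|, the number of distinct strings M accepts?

3

The useful subgraph on states {0, 2, 6, 7} is acyclic, so L(M) is finite; the longest accepting path visits 4 useful states, giving maximum string length 3.
Counting accepting paths from 2 by length: 2 of length 2, 1 of length 3. Total 3.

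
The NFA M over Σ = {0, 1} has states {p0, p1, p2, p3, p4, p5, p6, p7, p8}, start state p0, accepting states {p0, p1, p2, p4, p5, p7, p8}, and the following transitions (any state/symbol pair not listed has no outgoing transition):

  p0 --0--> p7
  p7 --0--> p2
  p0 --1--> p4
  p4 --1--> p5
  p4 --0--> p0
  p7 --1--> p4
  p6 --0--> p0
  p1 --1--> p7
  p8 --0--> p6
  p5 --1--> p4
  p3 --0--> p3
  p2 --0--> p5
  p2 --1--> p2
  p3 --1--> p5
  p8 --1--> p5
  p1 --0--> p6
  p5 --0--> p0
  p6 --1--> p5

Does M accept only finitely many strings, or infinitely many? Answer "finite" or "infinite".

State p0 is reachable from the start and can reach an accepting state, and it lies on the cycle p0 → p4 → p0.
Traversing that cycle any number of times yields accepted strings of unbounded length, so the language is infinite.

infinite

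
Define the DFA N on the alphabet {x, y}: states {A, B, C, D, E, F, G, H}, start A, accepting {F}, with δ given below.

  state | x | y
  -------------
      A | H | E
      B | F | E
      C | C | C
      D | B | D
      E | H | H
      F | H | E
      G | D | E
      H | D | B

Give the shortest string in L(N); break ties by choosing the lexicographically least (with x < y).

xyx

A breadth-first search from A reaches an accepting state first via the path A → H → B → F on input xyx.
No string of length < 3 is accepted (BFS exhausts all shorter strings without reaching an accepting state), and xyx is the lexicographically least accepting string of length 3.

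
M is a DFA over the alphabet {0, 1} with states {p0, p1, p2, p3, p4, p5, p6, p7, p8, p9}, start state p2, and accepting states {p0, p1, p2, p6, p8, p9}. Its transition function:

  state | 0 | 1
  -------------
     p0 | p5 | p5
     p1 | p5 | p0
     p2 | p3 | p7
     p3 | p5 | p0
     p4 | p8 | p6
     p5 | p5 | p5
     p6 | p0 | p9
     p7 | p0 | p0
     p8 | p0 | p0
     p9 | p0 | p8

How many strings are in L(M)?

4

The useful subgraph on states {p0, p2, p3, p7} is acyclic, so L(M) is finite; the longest accepting path visits 3 useful states, giving maximum string length 2.
Counting accepting paths from p2 by length: 1 of length 0, 3 of length 2. Total 4.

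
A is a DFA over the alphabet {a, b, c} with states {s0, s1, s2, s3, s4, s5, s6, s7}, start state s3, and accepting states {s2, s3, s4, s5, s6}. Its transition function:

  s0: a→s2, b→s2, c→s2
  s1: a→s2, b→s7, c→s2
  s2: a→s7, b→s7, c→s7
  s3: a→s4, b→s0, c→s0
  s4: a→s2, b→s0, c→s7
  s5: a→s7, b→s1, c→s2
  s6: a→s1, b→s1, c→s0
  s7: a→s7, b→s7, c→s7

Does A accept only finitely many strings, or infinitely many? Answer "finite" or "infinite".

finite

The useful states (reachable from s3 and able to reach an accepting state) are {s0, s2, s3, s4}.
Restricted to these states the transition graph has no cycle, so every accepting path has bounded length and L is finite.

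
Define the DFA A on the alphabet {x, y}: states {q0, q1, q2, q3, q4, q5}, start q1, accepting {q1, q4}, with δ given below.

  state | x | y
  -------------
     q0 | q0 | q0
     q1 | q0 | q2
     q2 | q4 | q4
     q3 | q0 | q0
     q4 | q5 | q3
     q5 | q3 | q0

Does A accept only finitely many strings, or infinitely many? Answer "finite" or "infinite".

finite

The useful states (reachable from q1 and able to reach an accepting state) are {q1, q2, q4}.
Restricted to these states the transition graph has no cycle, so every accepting path has bounded length and L is finite.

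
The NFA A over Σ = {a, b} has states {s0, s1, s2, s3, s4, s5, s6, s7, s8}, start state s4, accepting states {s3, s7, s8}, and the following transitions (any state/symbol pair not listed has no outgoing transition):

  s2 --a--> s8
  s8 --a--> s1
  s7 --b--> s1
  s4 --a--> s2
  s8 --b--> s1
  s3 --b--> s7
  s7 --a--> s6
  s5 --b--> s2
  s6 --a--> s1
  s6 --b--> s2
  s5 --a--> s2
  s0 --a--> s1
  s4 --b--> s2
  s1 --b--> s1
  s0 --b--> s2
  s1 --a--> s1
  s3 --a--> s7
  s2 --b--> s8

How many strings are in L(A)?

The useful subgraph on states {s2, s4, s8} is acyclic, so L(A) is finite; the longest accepting path visits 3 useful states, giving maximum string length 2.
Counting accepting paths from s4 by length: 4 of length 2. Total 4.

4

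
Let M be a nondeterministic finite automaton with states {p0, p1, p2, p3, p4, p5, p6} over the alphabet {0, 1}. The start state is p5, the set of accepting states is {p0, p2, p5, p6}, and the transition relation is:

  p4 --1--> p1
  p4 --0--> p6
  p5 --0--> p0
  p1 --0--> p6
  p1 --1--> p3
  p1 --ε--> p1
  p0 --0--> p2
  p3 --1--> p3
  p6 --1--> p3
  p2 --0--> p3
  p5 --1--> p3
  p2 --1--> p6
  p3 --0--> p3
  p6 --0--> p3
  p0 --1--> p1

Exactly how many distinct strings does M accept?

The useful subgraph on states {p0, p1, p2, p5, p6} is acyclic, so L(M) is finite; the longest accepting path visits 4 useful states, giving maximum string length 3.
Counting accepting paths from p5 by length: 1 of length 0, 1 of length 1, 1 of length 2, 2 of length 3. Total 5.

5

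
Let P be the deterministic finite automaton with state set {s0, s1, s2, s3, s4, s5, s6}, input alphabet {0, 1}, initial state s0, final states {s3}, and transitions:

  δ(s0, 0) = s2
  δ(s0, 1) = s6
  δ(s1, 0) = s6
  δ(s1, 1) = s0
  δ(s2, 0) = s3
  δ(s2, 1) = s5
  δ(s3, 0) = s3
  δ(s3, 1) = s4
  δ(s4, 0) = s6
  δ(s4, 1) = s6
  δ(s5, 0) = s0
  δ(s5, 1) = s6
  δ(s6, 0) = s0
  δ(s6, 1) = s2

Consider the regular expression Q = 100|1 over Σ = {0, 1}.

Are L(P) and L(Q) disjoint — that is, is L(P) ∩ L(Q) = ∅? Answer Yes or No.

Converting the expression Q to a DFA (subset construction, then merging equivalent states) gives the minimal DFA with states {q0, q1, q2, q3, q4}, start state q0, accepting states {q2, q4} and transitions q0: 0→q1, 1→q2; q1: 0→q1, 1→q1; q2: 0→q3, 1→q1; q3: 0→q4, 1→q1; q4: 0→q1, 1→q1.
Exploring the product automaton P × Q from the start pair (s0, q0), following both machines on each input symbol, reaches 10 state pairs: (s0, q0), (s2, q1), (s6, q2), (s3, q1), (s5, q1), (s0, q3), (s4, q1), (s0, q1), (s6, q1), (s2, q4).
P accepts in {s3} and Q accepts in {q2, q4}; no reachable pair has both components accepting, so no string drives both machines to acceptance simultaneously and L(P) ∩ L(Q) = ∅.
So no string is accepted by both, and the intersection is empty.

Yes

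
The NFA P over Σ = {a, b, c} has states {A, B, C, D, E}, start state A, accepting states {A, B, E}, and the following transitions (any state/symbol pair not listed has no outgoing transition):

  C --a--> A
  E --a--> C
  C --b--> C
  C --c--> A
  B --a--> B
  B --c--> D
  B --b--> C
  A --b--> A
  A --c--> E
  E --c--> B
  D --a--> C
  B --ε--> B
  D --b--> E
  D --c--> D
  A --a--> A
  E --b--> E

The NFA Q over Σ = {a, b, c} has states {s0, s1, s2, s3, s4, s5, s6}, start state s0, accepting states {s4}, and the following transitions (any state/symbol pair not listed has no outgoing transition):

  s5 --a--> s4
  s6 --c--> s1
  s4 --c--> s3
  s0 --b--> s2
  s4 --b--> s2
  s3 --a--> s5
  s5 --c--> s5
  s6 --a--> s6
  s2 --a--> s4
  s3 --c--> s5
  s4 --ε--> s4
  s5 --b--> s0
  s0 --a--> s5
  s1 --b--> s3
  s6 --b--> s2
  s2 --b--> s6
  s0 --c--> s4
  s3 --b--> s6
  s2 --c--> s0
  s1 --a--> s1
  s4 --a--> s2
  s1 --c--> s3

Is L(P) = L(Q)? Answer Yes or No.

The empty string ε is accepted by P but rejected by Q.
So L(P) ≠ L(Q).

No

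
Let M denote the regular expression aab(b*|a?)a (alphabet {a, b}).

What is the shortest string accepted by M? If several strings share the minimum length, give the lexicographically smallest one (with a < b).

aaba

By inspection of the expression, no string of length less than 4 matches, and aaba is the lexicographically first match of length 4.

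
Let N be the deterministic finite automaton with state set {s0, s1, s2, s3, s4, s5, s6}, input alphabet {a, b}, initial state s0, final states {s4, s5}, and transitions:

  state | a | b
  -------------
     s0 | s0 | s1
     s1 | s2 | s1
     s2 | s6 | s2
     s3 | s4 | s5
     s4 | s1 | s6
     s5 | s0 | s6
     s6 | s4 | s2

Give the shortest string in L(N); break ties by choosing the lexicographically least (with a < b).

baaa

A breadth-first search from s0 reaches an accepting state first via the path s0 → s1 → s2 → s6 → s4 on input baaa.
No string of length < 4 is accepted (BFS exhausts all shorter strings without reaching an accepting state), and baaa is the lexicographically least accepting string of length 4.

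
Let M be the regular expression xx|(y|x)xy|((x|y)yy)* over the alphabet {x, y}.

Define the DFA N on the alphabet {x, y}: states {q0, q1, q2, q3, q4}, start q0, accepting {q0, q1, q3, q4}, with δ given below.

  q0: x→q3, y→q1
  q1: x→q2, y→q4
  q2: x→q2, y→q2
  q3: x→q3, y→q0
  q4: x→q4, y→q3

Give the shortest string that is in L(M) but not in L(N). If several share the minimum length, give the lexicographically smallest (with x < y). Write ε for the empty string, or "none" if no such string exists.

yxy

The string yxy is accepted by M but not by N.
No shorter string lies in the difference, and yxy is the lexicographically first length-3 string in L(M) \ L(N).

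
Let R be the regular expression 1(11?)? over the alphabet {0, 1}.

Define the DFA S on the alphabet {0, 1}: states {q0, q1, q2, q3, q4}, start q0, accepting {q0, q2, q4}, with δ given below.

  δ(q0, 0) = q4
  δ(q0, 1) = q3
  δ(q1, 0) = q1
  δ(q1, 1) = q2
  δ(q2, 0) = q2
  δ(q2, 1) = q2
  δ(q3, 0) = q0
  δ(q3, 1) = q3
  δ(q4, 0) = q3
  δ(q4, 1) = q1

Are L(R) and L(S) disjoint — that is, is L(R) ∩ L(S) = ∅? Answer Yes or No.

Yes

Converting the expression R to a DFA (subset construction, then merging equivalent states) gives the minimal DFA with states {r0, r1, r2, r3, r4}, start state r0, accepting states {r2, r3, r4} and transitions r0: 0→r1, 1→r2; r1: 0→r1, 1→r1; r2: 0→r1, 1→r3; r3: 0→r1, 1→r4; r4: 0→r1, 1→r1.
Exploring the product automaton R × S from the start pair (r0, q0), following both machines on each input symbol, reaches 9 state pairs: (r0, q0), (r1, q4), (r2, q3), (r1, q3), (r1, q1), (r1, q0), (r3, q3), (r1, q2), (r4, q3).
R accepts in {r2, r3, r4} and S accepts in {q0, q2, q4}; no reachable pair has both components accepting, so no string drives both machines to acceptance simultaneously and L(R) ∩ L(S) = ∅.
So no string is accepted by both, and the intersection is empty.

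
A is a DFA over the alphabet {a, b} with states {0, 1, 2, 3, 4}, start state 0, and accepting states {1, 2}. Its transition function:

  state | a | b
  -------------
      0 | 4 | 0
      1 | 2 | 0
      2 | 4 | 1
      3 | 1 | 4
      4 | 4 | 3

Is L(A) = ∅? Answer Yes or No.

The string aba is accepted: the run 0 → 4 → 3 → 1 ends in the accepting state 1.
Since at least one string is accepted, L(A) is not empty.

No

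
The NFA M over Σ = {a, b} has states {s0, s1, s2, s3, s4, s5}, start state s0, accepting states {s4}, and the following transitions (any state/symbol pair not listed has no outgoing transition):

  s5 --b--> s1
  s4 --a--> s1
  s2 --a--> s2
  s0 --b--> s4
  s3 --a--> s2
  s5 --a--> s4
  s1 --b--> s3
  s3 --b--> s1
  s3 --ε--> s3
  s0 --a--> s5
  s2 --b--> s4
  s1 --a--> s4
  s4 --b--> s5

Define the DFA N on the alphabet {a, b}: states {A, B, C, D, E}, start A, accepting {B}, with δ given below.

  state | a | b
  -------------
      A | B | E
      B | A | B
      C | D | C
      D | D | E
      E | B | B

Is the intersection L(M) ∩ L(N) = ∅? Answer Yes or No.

No

The string aaba is accepted by both M and N.
Hence L(M) ∩ L(N) ≠ ∅.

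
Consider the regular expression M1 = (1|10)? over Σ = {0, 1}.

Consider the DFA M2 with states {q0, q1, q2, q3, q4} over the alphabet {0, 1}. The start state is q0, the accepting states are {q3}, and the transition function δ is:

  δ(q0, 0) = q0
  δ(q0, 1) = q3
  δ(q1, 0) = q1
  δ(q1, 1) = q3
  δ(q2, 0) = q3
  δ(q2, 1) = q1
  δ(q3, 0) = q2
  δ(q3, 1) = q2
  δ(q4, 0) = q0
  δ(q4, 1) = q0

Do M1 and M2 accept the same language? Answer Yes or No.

The empty string ε is accepted by M1 but rejected by M2.
So L(M1) ≠ L(M2).

No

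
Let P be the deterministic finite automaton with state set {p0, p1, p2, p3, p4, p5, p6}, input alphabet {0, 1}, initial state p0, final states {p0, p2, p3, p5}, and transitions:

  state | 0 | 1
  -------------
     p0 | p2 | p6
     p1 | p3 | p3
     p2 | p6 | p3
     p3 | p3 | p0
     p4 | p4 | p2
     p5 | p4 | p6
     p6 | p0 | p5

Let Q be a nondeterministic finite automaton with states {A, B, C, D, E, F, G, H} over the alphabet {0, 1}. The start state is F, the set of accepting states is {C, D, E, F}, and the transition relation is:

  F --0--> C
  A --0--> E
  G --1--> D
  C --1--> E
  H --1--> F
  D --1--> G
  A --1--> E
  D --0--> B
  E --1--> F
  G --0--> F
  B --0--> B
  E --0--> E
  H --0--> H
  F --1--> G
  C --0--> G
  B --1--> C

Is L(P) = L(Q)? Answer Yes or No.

Yes

Exploring the product automaton P × Q from the start pair (p0, F), following both machines on each input symbol, reaches 6 state pairs: (p0, F), (p2, C), (p6, G), (p3, E), (p5, D), (p4, B).
P accepts in {p0, p2, p3, p5} and Q accepts in {C, D, E, F}. In every reachable pair the two components are either both accepting — (p0, F), (p2, C), (p3, E), (p5, D) — or both non-accepting, so no string is accepted by exactly one of the machines: L(P) \ L(Q) and L(Q) \ L(P) are both empty.
Hence every string is accepted by P iff it is accepted by Q, and the two languages coincide.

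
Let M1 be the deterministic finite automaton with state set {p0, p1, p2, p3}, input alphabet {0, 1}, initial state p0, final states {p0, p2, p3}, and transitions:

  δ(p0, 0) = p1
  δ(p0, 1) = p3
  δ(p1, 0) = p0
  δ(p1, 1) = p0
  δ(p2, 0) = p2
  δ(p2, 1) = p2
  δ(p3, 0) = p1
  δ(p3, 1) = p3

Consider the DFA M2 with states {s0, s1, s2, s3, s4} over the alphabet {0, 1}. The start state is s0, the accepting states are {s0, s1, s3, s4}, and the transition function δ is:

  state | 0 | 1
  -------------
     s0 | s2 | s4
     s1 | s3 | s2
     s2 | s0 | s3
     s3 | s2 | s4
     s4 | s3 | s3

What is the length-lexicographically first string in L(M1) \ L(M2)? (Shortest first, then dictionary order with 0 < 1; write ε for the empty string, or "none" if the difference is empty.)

The string 100 is accepted by M1 but not by M2.
No shorter string lies in the difference, and 100 is the lexicographically first length-3 string in L(M1) \ L(M2).

100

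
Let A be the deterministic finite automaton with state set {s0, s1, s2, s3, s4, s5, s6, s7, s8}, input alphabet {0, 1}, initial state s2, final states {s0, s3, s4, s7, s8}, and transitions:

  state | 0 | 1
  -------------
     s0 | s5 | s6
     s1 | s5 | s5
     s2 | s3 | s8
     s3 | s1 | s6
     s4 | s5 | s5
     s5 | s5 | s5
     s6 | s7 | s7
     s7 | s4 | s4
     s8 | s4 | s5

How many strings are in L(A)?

The useful subgraph on states {s2, s3, s4, s6, s7, s8} is acyclic, so L(A) is finite; the longest accepting path visits 5 useful states, giving maximum string length 4.
Counting accepting paths from s2 by length: 2 of length 1, 1 of length 2, 2 of length 3, 4 of length 4. Total 9.

9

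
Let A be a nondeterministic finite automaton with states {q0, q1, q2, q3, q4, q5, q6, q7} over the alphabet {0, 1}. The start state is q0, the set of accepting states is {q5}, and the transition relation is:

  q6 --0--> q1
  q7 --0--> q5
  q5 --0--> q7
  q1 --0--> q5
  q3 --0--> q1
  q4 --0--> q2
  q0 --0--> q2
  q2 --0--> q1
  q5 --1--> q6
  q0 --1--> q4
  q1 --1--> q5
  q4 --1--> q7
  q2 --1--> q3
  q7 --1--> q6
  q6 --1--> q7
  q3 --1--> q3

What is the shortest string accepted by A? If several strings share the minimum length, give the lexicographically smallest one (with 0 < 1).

000

A breadth-first search from q0 reaches an accepting state first via the path q0 → q2 → q1 → q5 on input 000.
No string of length < 3 is accepted (BFS exhausts all shorter strings without reaching an accepting state), and 000 is the lexicographically least accepting string of length 3.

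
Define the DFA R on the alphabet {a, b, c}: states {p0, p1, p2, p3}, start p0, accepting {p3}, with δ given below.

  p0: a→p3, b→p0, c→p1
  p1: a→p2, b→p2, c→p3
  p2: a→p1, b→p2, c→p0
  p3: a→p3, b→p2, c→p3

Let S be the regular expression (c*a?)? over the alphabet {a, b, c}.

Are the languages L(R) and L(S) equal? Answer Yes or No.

No

The string aa is accepted by R but rejected by S.
So L(R) ≠ L(S).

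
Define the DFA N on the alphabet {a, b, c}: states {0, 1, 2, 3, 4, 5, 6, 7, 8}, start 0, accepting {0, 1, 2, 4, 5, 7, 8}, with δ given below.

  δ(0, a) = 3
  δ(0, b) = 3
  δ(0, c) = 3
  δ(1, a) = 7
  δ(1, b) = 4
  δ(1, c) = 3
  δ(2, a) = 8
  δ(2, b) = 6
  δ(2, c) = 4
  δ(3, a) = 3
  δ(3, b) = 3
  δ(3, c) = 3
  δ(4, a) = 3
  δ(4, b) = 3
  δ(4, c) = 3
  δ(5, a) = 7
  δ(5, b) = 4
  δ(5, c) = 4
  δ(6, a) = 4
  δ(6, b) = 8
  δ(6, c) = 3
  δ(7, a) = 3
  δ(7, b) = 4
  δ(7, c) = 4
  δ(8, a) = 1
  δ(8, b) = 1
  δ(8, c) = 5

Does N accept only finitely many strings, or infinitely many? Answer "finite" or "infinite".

finite

The useful states (reachable from 0 and able to reach an accepting state) are {0}.
Restricted to these states the transition graph has no cycle, so every accepting path has bounded length and L is finite.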